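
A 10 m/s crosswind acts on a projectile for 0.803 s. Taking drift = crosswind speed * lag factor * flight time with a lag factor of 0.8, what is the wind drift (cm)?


drift = v_wind * lag * t = 10 * 0.8 * 0.803 = 6.424 m ≈ 642.4 cm

642.4 cm


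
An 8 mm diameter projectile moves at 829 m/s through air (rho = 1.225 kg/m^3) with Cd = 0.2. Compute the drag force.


A = pi*(d/2)^2 = pi*(8/2000)^2 = 5.02655e-05 m^2
Fd = 0.5*Cd*rho*A*v^2 = 0.5*0.2*1.225*5.02655e-05*829^2 = 4.232 N

4.232 N


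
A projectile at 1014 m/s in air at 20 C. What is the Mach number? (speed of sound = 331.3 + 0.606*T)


a = 331.3 + 0.606*(20) = 343.42 m/s
M = v/a = 1014/343.42 = 2.953

2.953


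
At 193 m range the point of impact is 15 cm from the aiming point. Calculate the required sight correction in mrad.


1 mrad subtends 1 cm per 10 m of range, so adj = error_cm / (dist_m / 10) = 15 / (193/10) = 0.7772 mrad

0.7772 mrad


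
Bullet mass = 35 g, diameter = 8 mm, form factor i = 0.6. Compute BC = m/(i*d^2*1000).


BC = m/(i*d^2*1000) = 35/(0.6 * 8^2 * 1000) = 0.0009115

0.0009115


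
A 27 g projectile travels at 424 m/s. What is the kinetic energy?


E = 0.5*m*v^2 = 0.5*0.027*424^2 = 2427 J

2427 J


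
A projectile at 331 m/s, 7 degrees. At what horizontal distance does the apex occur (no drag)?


R = v0^2*sin(2*theta)/g = 331^2*sin(2*7°)/9.81 = 2701.86 m
apex_dist = R/2 = 2701.86/2 = 1351 m

1351 m


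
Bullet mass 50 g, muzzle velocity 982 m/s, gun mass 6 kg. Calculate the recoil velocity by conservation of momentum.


v_recoil = m_p * v_p / m_gun = 0.05 * 982 / 6 = 8.183 m/s

8.183 m/s


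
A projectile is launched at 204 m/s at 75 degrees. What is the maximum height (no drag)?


H = (v0*sin(theta))^2 / (2g) = (204*sin(75°))^2 / (2*9.81) = 1979 m

1979 m


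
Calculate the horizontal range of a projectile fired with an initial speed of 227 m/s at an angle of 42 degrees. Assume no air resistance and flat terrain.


R = v0^2 * sin(2*theta) / g = 227^2 * sin(2*42°) / 9.81 = 5224 m

5224 m


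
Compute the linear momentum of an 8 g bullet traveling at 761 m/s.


p = m*v = 0.008*761 = 6.088 kg·m/s

6.088 kg·m/s


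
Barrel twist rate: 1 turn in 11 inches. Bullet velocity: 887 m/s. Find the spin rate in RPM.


twist_m = 11*0.0254 = 0.2794 m
spin = v/twist = 887/0.2794 = 3174.66 rev/s
RPM = spin*60 = 3174.66*60 ≈ 190480 RPM

190480 RPM


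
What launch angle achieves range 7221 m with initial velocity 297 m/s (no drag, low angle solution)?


sin(2*theta) = R*g/v0^2 = 7221*9.81/297^2 = 0.80307, theta = arcsin(0.80307)/2 = 26.71°

26.71 degrees


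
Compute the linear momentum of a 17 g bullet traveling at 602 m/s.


p = m*v = 0.017*602 = 10.23 kg·m/s

10.23 kg·m/s


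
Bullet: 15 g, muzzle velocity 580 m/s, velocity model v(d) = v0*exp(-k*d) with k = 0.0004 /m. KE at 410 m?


v = v0*exp(-k*d) = 580*exp(-0.0004*410) = 492.27 m/s
E = 0.5*m*v^2 = 0.5*0.015*492.27^2 = 1817 J

1817 J


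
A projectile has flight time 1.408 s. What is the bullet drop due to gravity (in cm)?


drop = 0.5*g*t^2 = 0.5*9.81*1.408^2 = 9.72399 m ≈ 972.4 cm

972.4 cm


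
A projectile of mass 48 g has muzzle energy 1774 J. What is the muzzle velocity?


v = sqrt(2*E/m) = sqrt(2*1774/0.048) = 271.9 m/s

271.9 m/s


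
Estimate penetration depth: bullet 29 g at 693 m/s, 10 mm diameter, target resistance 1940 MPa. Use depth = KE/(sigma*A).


A = pi*(d/2)^2 = pi*(10/2)^2 = 78.5398 mm^2
E = 0.5*m*v^2 = 0.5*0.029*693^2 = 6963.61 J
depth = E/(sigma*A) = 6963.61 J / (1940 MPa * 78.5398 mm^2) = 6963.61/(1940 * 78.5398) m = 0.0457028 m ≈ 45.7 mm

45.7 mm


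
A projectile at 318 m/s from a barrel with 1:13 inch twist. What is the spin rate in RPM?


twist_m = 13*0.0254 = 0.3302 m
spin = v/twist = 318/0.3302 = 963.0527 rev/s
RPM = spin*60 = 963.0527*60 ≈ 57783 RPM

57783 RPM


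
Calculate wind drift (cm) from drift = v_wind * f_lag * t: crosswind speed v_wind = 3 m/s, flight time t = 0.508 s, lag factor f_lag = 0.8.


drift = v_wind * lag * t = 3 * 0.8 * 0.508 = 1.2192 m ≈ 121.9 cm

121.9 cm


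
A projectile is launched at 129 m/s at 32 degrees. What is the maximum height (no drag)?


H = (v0*sin(theta))^2 / (2g) = (129*sin(32°))^2 / (2*9.81) = 238.2 m

238.2 m


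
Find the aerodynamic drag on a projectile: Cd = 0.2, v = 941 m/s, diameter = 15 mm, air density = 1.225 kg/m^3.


A = pi*(d/2)^2 = pi*(15/2000)^2 = 1.76715e-04 m^2
Fd = 0.5*Cd*rho*A*v^2 = 0.5*0.2*1.225*1.76715e-04*941^2 = 19.17 N

19.17 N


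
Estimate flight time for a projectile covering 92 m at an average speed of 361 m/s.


t = d/v = 92/361 = 0.2548 s

0.2548 s


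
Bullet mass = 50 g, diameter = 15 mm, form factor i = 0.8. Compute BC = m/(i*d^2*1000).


BC = m/(i*d^2*1000) = 50/(0.8 * 15^2 * 1000) = 0.0002778

0.0002778


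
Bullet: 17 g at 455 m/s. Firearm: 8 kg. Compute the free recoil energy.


v_r = m_p*v_p/m_gun = 0.017*455/8 = 0.966875 m/s, E_r = 0.5*m_gun*v_r^2 = 0.5*8*0.966875^2 = 3.739 J

3.739 J


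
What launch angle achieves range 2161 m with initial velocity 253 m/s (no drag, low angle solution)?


sin(2*theta) = R*g/v0^2 = 2161*9.81/253^2 = 0.331194, theta = arcsin(0.331194)/2 = 9.671°

9.671 degrees


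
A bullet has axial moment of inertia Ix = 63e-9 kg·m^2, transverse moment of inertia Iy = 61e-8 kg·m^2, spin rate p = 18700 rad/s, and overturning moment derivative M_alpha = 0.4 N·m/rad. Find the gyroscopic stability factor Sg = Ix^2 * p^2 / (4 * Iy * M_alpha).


Sg = Ix^2 * p^2 / (4 * Iy * M_alpha) = (63e-9)^2 * 18700^2 / (4 * 61e-8 * 0.4) = 1.422

1.422


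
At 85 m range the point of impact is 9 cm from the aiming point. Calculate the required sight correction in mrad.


1 mrad subtends 1 cm per 10 m of range, so adj = error_cm / (dist_m / 10) = 9 / (85/10) = 1.059 mrad

1.059 mrad


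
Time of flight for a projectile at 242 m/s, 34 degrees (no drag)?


T = 2*v0*sin(theta)/g = 2*242*sin(34°)/9.81 = 27.59 s

27.59 s


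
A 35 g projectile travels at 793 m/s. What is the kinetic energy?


E = 0.5*m*v^2 = 0.5*0.035*793^2 = 11005 J

11005 J


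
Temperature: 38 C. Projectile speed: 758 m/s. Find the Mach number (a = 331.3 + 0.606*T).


a = 331.3 + 0.606*(38) = 354.328 m/s
M = v/a = 758/354.328 = 2.139

2.139


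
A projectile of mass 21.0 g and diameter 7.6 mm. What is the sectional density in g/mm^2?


SD = m/d^2 = 21.0/7.6^2 = 0.3636 g/mm^2

0.3636 g/mm^2


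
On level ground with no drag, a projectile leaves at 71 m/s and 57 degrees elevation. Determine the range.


R = v0^2 * sin(2*theta) / g = 71^2 * sin(2*57°) / 9.81 = 469.4 m

469.4 m


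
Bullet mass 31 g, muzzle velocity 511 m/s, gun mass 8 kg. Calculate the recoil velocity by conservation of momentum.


v_recoil = m_p * v_p / m_gun = 0.031 * 511 / 8 = 1.98 m/s

1.98 m/s


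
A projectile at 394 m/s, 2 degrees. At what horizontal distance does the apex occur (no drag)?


R = v0^2*sin(2*theta)/g = 394^2*sin(2*2°)/9.81 = 1103.84 m
apex_dist = R/2 = 1103.84/2 = 551.9 m

551.9 m


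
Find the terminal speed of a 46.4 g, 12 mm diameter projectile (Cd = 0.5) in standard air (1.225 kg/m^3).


A = pi*(d/2)^2 = pi*(12/2000)^2 = 1.13097e-04 m^2
vt = sqrt(2mg/(Cd*rho*A)) = sqrt(2*0.0464*9.81/(0.5 * 1.225 * 1.13097e-04)) = 114.6 m/s

114.6 m/s


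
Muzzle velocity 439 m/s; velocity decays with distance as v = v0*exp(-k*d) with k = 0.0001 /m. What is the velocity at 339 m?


v = v0*exp(-k*d) = 439*exp(-0.0001*339) = 424.4 m/s

424.4 m/s


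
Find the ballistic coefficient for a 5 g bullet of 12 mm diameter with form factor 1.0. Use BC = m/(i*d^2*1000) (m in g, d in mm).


BC = m/(i*d^2*1000) = 5/(1.0 * 12^2 * 1000) = 3.472e-05

3.472e-05


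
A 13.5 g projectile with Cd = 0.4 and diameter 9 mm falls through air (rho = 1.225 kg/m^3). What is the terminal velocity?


A = pi*(d/2)^2 = pi*(9/2000)^2 = 6.36173e-05 m^2
vt = sqrt(2mg/(Cd*rho*A)) = sqrt(2*0.0135*9.81/(0.4 * 1.225 * 6.36173e-05)) = 92.18 m/s

92.18 m/s


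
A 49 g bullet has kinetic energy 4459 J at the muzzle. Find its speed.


v = sqrt(2*E/m) = sqrt(2*4459/0.049) = 426.6 m/s

426.6 m/s


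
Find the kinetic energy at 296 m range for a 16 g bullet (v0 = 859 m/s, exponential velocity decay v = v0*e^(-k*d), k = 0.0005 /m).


v = v0*exp(-k*d) = 859*exp(-0.0005*296) = 740.828 m/s
E = 0.5*m*v^2 = 0.5*0.016*740.828^2 = 4391 J

4391 J


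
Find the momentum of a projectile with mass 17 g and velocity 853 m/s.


p = m*v = 0.017*853 = 14.5 kg·m/s

14.5 kg·m/s


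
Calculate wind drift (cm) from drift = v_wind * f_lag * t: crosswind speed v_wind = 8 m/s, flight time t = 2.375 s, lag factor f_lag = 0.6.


drift = v_wind * lag * t = 8 * 0.6 * 2.375 = 11.4 m ≈ 1140 cm

1140 cm


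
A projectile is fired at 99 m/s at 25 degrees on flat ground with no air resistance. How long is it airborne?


T = 2*v0*sin(theta)/g = 2*99*sin(25°)/9.81 = 8.53 s

8.53 s


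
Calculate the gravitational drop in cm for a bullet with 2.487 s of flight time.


drop = 0.5*g*t^2 = 0.5*9.81*2.487^2 = 30.3383 m ≈ 3034 cm

3034 cm


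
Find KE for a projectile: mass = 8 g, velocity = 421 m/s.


E = 0.5*m*v^2 = 0.5*0.008*421^2 = 709 J

709 J


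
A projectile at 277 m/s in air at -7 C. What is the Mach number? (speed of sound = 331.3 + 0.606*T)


a = 331.3 + 0.606*(-7) = 327.058 m/s
M = v/a = 277/327.058 = 0.8469

0.8469


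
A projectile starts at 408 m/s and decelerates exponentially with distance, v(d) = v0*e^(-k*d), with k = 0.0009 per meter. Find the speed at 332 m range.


v = v0*exp(-k*d) = 408*exp(-0.0009*332) = 302.6 m/s

302.6 m/s


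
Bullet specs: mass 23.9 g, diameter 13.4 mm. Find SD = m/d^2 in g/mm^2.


SD = m/d^2 = 23.9/13.4^2 = 0.1331 g/mm^2

0.1331 g/mm^2


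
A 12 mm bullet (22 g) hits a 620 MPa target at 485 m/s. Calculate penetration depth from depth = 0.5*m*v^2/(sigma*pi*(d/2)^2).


A = pi*(d/2)^2 = pi*(12/2)^2 = 113.097 mm^2
E = 0.5*m*v^2 = 0.5*0.022*485^2 = 2587.47 J
depth = E/(sigma*A) = 2587.47 J / (620 MPa * 113.097 mm^2) = 2587.47/(620 * 113.097) m = 0.0369005 m ≈ 36.9 mm

36.9 mm


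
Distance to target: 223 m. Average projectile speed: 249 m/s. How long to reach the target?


t = d/v = 223/249 = 0.8956 s

0.8956 s


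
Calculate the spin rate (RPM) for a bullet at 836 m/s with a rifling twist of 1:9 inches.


twist_m = 9*0.0254 = 0.2286 m
spin = v/twist = 836/0.2286 = 3657.043 rev/s
RPM = spin*60 = 3657.043*60 ≈ 219423 RPM

219423 RPM


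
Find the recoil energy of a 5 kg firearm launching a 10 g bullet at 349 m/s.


v_r = m_p*v_p/m_gun = 0.01*349/5 = 0.698 m/s, E_r = 0.5*m_gun*v_r^2 = 0.5*5*0.698^2 = 1.218 J

1.218 J


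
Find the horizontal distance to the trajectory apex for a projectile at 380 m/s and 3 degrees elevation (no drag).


R = v0^2*sin(2*theta)/g = 380^2*sin(2*3°)/9.81 = 1538.62 m
apex_dist = R/2 = 1538.62/2 = 769.3 m

769.3 m


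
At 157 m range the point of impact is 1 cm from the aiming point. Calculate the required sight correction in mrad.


1 mrad subtends 1 cm per 10 m of range, so adj = error_cm / (dist_m / 10) = 1 / (157/10) = 0.06369 mrad

0.06369 mrad


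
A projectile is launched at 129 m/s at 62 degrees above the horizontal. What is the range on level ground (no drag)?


R = v0^2 * sin(2*theta) / g = 129^2 * sin(2*62°) / 9.81 = 1406 m

1406 m


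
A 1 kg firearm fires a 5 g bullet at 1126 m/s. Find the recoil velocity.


v_recoil = m_p * v_p / m_gun = 0.005 * 1126 / 1 = 5.63 m/s

5.63 m/s


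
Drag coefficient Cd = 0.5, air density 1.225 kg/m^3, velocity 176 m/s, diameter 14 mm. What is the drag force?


A = pi*(d/2)^2 = pi*(14/2000)^2 = 1.53938e-04 m^2
Fd = 0.5*Cd*rho*A*v^2 = 0.5*0.5*1.225*1.53938e-04*176^2 = 1.46 N

1.46 N


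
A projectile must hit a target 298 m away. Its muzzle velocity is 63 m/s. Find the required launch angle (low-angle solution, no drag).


sin(2*theta) = R*g/v0^2 = 298*9.81/63^2 = 0.736553, theta = arcsin(0.736553)/2 = 23.72°

23.72 degrees


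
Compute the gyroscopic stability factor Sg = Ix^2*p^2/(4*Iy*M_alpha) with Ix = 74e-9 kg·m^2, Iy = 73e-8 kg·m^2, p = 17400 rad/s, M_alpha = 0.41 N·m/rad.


Sg = Ix^2 * p^2 / (4 * Iy * M_alpha) = (74e-9)^2 * 17400^2 / (4 * 73e-8 * 0.41) = 1.385

1.385


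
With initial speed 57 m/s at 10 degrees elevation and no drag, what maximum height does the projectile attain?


H = (v0*sin(theta))^2 / (2g) = (57*sin(10°))^2 / (2*9.81) = 4.993 m

4.993 m


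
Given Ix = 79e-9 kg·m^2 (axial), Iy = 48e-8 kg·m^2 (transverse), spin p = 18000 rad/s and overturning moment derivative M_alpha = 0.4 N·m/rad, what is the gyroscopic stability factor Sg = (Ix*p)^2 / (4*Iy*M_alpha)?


Sg = Ix^2 * p^2 / (4 * Iy * M_alpha) = (79e-9)^2 * 18000^2 / (4 * 48e-8 * 0.4) = 2.633

2.633


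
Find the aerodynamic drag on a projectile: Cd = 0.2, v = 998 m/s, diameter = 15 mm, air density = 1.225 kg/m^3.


A = pi*(d/2)^2 = pi*(15/2000)^2 = 1.76715e-04 m^2
Fd = 0.5*Cd*rho*A*v^2 = 0.5*0.2*1.225*1.76715e-04*998^2 = 21.56 N

21.56 N


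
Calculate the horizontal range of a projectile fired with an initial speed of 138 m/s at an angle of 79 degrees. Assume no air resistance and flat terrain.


R = v0^2 * sin(2*theta) / g = 138^2 * sin(2*79°) / 9.81 = 727.2 m

727.2 m


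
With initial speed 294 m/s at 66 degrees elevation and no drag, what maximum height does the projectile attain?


H = (v0*sin(theta))^2 / (2g) = (294*sin(66°))^2 / (2*9.81) = 3677 m

3677 m


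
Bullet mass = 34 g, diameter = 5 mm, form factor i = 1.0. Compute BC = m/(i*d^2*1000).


BC = m/(i*d^2*1000) = 34/(1.0 * 5^2 * 1000) = 0.00136

0.00136


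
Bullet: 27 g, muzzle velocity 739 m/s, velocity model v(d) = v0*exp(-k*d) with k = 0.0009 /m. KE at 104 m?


v = v0*exp(-k*d) = 739*exp(-0.0009*104) = 672.968 m/s
E = 0.5*m*v^2 = 0.5*0.027*672.968^2 = 6114 J

6114 J


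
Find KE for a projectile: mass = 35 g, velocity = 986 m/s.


E = 0.5*m*v^2 = 0.5*0.035*986^2 = 17013 J

17013 J


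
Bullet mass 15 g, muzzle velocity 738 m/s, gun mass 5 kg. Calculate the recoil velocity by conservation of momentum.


v_recoil = m_p * v_p / m_gun = 0.015 * 738 / 5 = 2.214 m/s

2.214 m/s


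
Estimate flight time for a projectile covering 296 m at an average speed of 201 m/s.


t = d/v = 296/201 = 1.473 s

1.473 s


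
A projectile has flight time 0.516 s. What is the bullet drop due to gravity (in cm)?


drop = 0.5*g*t^2 = 0.5*9.81*0.516^2 = 1.30599 m ≈ 130.6 cm

130.6 cm


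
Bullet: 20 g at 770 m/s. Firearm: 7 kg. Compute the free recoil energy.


v_r = m_p*v_p/m_gun = 0.02*770/7 = 2.2 m/s, E_r = 0.5*m_gun*v_r^2 = 0.5*7*2.2^2 = 16.94 J

16.94 J


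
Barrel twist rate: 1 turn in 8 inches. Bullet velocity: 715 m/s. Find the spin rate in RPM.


twist_m = 8*0.0254 = 0.2032 m
spin = v/twist = 715/0.2032 = 3518.701 rev/s
RPM = spin*60 = 3518.701*60 ≈ 211122 RPM

211122 RPM


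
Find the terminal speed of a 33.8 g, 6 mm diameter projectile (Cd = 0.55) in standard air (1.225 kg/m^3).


A = pi*(d/2)^2 = pi*(6/2000)^2 = 2.82743e-05 m^2
vt = sqrt(2mg/(Cd*rho*A)) = sqrt(2*0.0338*9.81/(0.55 * 1.225 * 2.82743e-05)) = 186.6 m/s

186.6 m/s


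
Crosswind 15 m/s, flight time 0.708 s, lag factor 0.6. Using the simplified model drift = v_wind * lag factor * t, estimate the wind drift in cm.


drift = v_wind * lag * t = 15 * 0.6 * 0.708 = 6.372 m ≈ 637.2 cm

637.2 cm


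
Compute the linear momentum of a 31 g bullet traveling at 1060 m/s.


p = m*v = 0.031*1060 = 32.86 kg·m/s

32.86 kg·m/s


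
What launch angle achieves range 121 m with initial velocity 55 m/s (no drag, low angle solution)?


sin(2*theta) = R*g/v0^2 = 121*9.81/55^2 = 0.3924, theta = arcsin(0.3924)/2 = 11.55°

11.55 degrees


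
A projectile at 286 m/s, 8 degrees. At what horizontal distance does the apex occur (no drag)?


R = v0^2*sin(2*theta)/g = 286^2*sin(2*8°)/9.81 = 2298.27 m
apex_dist = R/2 = 2298.27/2 = 1149 m

1149 m


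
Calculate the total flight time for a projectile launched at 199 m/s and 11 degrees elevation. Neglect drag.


T = 2*v0*sin(theta)/g = 2*199*sin(11°)/9.81 = 7.741 s

7.741 s


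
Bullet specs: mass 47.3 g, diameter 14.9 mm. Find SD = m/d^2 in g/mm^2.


SD = m/d^2 = 47.3/14.9^2 = 0.2131 g/mm^2

0.2131 g/mm^2


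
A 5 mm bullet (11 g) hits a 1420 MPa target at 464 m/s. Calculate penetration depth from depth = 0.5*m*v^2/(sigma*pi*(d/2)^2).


A = pi*(d/2)^2 = pi*(5/2)^2 = 19.635 mm^2
E = 0.5*m*v^2 = 0.5*0.011*464^2 = 1184.13 J
depth = E/(sigma*A) = 1184.13 J / (1420 MPa * 19.635 mm^2) = 1184.13/(1420 * 19.635) m = 0.0424698 m ≈ 42.47 mm

42.47 mm


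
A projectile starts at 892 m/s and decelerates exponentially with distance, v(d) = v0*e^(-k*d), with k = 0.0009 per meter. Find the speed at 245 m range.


v = v0*exp(-k*d) = 892*exp(-0.0009*245) = 715.5 m/s

715.5 m/s


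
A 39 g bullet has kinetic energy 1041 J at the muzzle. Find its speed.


v = sqrt(2*E/m) = sqrt(2*1041/0.039) = 231.1 m/s

231.1 m/s


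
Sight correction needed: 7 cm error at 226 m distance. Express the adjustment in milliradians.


1 mrad subtends 1 cm per 10 m of range, so adj = error_cm / (dist_m / 10) = 7 / (226/10) = 0.3097 mrad

0.3097 mrad


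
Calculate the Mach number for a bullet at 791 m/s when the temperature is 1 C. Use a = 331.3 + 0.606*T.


a = 331.3 + 0.606*(1) = 331.906 m/s
M = v/a = 791/331.906 = 2.383

2.383


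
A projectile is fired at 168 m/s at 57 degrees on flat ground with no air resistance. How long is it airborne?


T = 2*v0*sin(theta)/g = 2*168*sin(57°)/9.81 = 28.73 s

28.73 s


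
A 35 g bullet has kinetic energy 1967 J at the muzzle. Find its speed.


v = sqrt(2*E/m) = sqrt(2*1967/0.035) = 335.3 m/s

335.3 m/s


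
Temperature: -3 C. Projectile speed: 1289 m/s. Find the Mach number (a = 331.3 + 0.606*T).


a = 331.3 + 0.606*(-3) = 329.482 m/s
M = v/a = 1289/329.482 = 3.912

3.912


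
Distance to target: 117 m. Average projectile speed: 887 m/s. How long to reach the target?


t = d/v = 117/887 = 0.1319 s

0.1319 s


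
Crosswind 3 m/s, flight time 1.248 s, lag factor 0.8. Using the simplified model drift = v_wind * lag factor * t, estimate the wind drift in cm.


drift = v_wind * lag * t = 3 * 0.8 * 1.248 = 2.9952 m ≈ 299.5 cm

299.5 cm


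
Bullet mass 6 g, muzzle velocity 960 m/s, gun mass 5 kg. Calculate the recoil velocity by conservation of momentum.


v_recoil = m_p * v_p / m_gun = 0.006 * 960 / 5 = 1.152 m/s

1.152 m/s


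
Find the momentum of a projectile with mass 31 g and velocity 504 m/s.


p = m*v = 0.031*504 = 15.62 kg·m/s

15.62 kg·m/s


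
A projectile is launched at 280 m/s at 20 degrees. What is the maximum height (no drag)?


H = (v0*sin(theta))^2 / (2g) = (280*sin(20°))^2 / (2*9.81) = 467.4 m

467.4 m


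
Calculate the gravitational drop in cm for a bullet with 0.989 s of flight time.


drop = 0.5*g*t^2 = 0.5*9.81*0.989^2 = 4.79768 m ≈ 479.8 cm

479.8 cm


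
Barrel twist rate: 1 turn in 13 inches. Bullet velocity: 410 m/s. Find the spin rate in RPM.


twist_m = 13*0.0254 = 0.3302 m
spin = v/twist = 410/0.3302 = 1241.672 rev/s
RPM = spin*60 = 1241.672*60 ≈ 74500 RPM

74500 RPM


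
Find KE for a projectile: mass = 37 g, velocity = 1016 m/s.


E = 0.5*m*v^2 = 0.5*0.037*1016^2 = 19097 J

19097 J


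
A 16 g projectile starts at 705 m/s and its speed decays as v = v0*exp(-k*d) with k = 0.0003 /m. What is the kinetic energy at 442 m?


v = v0*exp(-k*d) = 705*exp(-0.0003*442) = 617.45 m/s
E = 0.5*m*v^2 = 0.5*0.016*617.45^2 = 3050 J

3050 J


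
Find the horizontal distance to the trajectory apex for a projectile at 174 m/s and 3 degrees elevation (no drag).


R = v0^2*sin(2*theta)/g = 174^2*sin(2*3°)/9.81 = 322.6 m
apex_dist = R/2 = 322.6/2 = 161.3 m

161.3 m


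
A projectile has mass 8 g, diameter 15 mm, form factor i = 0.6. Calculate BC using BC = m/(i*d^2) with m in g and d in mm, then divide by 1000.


BC = m/(i*d^2*1000) = 8/(0.6 * 15^2 * 1000) = 5.926e-05

5.926e-05


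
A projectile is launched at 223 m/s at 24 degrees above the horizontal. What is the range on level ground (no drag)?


R = v0^2 * sin(2*theta) / g = 223^2 * sin(2*24°) / 9.81 = 3767 m

3767 m


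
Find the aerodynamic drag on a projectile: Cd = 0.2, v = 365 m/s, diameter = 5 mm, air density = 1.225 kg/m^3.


A = pi*(d/2)^2 = pi*(5/2000)^2 = 1.96350e-05 m^2
Fd = 0.5*Cd*rho*A*v^2 = 0.5*0.2*1.225*1.96350e-05*365^2 = 0.3204 N

0.3204 N


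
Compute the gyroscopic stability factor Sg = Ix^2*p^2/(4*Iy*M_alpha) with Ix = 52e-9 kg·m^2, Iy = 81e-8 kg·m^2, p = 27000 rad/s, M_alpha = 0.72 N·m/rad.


Sg = Ix^2 * p^2 / (4 * Iy * M_alpha) = (52e-9)^2 * 27000^2 / (4 * 81e-8 * 0.72) = 0.845

0.845


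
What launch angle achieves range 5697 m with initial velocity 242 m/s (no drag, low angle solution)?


sin(2*theta) = R*g/v0^2 = 5697*9.81/242^2 = 0.954299, theta = arcsin(0.954299)/2 = 36.31°

36.31 degrees


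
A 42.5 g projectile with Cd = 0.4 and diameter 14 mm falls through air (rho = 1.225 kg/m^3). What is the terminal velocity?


A = pi*(d/2)^2 = pi*(14/2000)^2 = 1.53938e-04 m^2
vt = sqrt(2mg/(Cd*rho*A)) = sqrt(2*0.0425*9.81/(0.4 * 1.225 * 1.53938e-04)) = 105.1 m/s

105.1 m/s


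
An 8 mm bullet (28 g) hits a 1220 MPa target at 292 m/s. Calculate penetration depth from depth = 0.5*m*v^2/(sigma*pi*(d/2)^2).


A = pi*(d/2)^2 = pi*(8/2)^2 = 50.2655 mm^2
E = 0.5*m*v^2 = 0.5*0.028*292^2 = 1193.7 J
depth = E/(sigma*A) = 1193.7 J / (1220 MPa * 50.2655 mm^2) = 1193.7/(1220 * 50.2655) m = 0.0194654 m ≈ 19.47 mm

19.47 mm


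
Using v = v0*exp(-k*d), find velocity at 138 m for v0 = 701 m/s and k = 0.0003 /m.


v = v0*exp(-k*d) = 701*exp(-0.0003*138) = 672.6 m/s

672.6 m/s


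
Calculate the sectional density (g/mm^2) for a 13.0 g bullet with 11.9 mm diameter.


SD = m/d^2 = 13.0/11.9^2 = 0.0918 g/mm^2

0.0918 g/mm^2


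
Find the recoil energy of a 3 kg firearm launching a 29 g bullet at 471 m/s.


v_r = m_p*v_p/m_gun = 0.029*471/3 = 4.553 m/s, E_r = 0.5*m_gun*v_r^2 = 0.5*3*4.553^2 = 31.09 J

31.09 J


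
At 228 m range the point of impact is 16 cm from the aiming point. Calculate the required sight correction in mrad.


1 mrad subtends 1 cm per 10 m of range, so adj = error_cm / (dist_m / 10) = 16 / (228/10) = 0.7018 mrad

0.7018 mrad


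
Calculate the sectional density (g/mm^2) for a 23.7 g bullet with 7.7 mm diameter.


SD = m/d^2 = 23.7/7.7^2 = 0.3997 g/mm^2

0.3997 g/mm^2


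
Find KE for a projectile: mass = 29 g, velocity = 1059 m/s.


E = 0.5*m*v^2 = 0.5*0.029*1059^2 = 16261 J

16261 J


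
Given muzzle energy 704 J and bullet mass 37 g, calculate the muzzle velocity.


v = sqrt(2*E/m) = sqrt(2*704/0.037) = 195.1 m/s

195.1 m/s


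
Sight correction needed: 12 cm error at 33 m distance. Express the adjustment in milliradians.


1 mrad subtends 1 cm per 10 m of range, so adj = error_cm / (dist_m / 10) = 12 / (33/10) = 3.636 mrad

3.636 mrad


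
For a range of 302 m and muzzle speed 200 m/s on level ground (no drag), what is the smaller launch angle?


sin(2*theta) = R*g/v0^2 = 302*9.81/200^2 = 0.0740655, theta = arcsin(0.0740655)/2 = 2.124°

2.124 degrees


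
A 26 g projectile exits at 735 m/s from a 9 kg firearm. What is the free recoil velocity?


v_recoil = m_p * v_p / m_gun = 0.026 * 735 / 9 = 2.123 m/s

2.123 m/s


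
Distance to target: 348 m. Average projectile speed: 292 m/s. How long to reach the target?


t = d/v = 348/292 = 1.192 s

1.192 s


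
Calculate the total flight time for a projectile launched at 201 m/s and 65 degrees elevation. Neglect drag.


T = 2*v0*sin(theta)/g = 2*201*sin(65°)/9.81 = 37.14 s

37.14 s


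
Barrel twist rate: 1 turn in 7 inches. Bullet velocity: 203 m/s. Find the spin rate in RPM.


twist_m = 7*0.0254 = 0.1778 m
spin = v/twist = 203/0.1778 = 1141.732 rev/s
RPM = spin*60 = 1141.732*60 ≈ 68504 RPM

68504 RPM


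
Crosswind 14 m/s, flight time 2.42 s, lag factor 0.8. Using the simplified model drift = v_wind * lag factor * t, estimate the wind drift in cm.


drift = v_wind * lag * t = 14 * 0.8 * 2.42 = 27.104 m ≈ 2710 cm

2710 cm


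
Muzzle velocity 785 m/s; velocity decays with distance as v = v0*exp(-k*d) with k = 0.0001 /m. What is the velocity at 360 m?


v = v0*exp(-k*d) = 785*exp(-0.0001*360) = 757.2 m/s

757.2 m/s


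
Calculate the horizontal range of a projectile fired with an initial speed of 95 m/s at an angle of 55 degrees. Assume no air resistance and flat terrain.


R = v0^2 * sin(2*theta) / g = 95^2 * sin(2*55°) / 9.81 = 864.5 m

864.5 m


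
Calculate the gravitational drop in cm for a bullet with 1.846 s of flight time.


drop = 0.5*g*t^2 = 0.5*9.81*1.846^2 = 16.7148 m ≈ 1671 cm

1671 cm


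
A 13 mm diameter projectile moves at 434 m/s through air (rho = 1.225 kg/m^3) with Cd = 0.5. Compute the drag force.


A = pi*(d/2)^2 = pi*(13/2000)^2 = 1.32732e-04 m^2
Fd = 0.5*Cd*rho*A*v^2 = 0.5*0.5*1.225*1.32732e-04*434^2 = 7.657 N

7.657 N


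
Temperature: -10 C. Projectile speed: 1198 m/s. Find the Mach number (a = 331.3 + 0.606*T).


a = 331.3 + 0.606*(-10) = 325.24 m/s
M = v/a = 1198/325.24 = 3.683

3.683


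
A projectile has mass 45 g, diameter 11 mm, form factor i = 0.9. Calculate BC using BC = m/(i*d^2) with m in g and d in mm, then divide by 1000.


BC = m/(i*d^2*1000) = 45/(0.9 * 11^2 * 1000) = 0.0004132

0.0004132


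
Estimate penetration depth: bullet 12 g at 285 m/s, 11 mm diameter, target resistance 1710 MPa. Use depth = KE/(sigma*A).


A = pi*(d/2)^2 = pi*(11/2)^2 = 95.0332 mm^2
E = 0.5*m*v^2 = 0.5*0.012*285^2 = 487.35 J
depth = E/(sigma*A) = 487.35 J / (1710 MPa * 95.0332 mm^2) = 487.35/(1710 * 95.0332) m = 0.00299895 m ≈ 2.999 mm

2.999 mm


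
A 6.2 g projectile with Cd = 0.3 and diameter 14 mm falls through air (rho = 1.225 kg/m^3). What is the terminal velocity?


A = pi*(d/2)^2 = pi*(14/2000)^2 = 1.53938e-04 m^2
vt = sqrt(2mg/(Cd*rho*A)) = sqrt(2*0.0062*9.81/(0.3 * 1.225 * 1.53938e-04)) = 46.37 m/s

46.37 m/s


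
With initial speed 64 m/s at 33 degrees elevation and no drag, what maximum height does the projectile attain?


H = (v0*sin(theta))^2 / (2g) = (64*sin(33°))^2 / (2*9.81) = 61.93 m

61.93 m


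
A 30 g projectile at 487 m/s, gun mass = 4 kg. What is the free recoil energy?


v_r = m_p*v_p/m_gun = 0.03*487/4 = 3.6525 m/s, E_r = 0.5*m_gun*v_r^2 = 0.5*4*3.6525^2 = 26.68 J

26.68 J


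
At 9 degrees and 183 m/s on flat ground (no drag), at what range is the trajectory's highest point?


R = v0^2*sin(2*theta)/g = 183^2*sin(2*9°)/9.81 = 1054.91 m
apex_dist = R/2 = 1054.91/2 = 527.5 m

527.5 m


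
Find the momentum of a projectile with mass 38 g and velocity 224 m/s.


p = m*v = 0.038*224 = 8.512 kg·m/s

8.512 kg·m/s


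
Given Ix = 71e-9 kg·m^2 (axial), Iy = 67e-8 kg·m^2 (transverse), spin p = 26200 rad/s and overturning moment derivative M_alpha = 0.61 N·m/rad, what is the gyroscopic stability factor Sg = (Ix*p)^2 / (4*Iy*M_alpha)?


Sg = Ix^2 * p^2 / (4 * Iy * M_alpha) = (71e-9)^2 * 26200^2 / (4 * 67e-8 * 0.61) = 2.117

2.117


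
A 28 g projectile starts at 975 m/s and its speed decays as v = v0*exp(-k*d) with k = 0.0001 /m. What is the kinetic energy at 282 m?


v = v0*exp(-k*d) = 975*exp(-0.0001*282) = 947.889 m/s
E = 0.5*m*v^2 = 0.5*0.028*947.889^2 = 12579 J

12579 J


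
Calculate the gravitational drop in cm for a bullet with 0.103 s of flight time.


drop = 0.5*g*t^2 = 0.5*9.81*0.103^2 = 0.0520371 m ≈ 5.204 cm

5.204 cm


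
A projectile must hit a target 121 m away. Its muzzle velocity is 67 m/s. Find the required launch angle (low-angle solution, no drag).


sin(2*theta) = R*g/v0^2 = 121*9.81/67^2 = 0.264426, theta = arcsin(0.264426)/2 = 7.666°

7.666 degrees


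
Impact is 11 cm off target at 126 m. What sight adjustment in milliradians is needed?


1 mrad subtends 1 cm per 10 m of range, so adj = error_cm / (dist_m / 10) = 11 / (126/10) = 0.873 mrad

0.873 mrad


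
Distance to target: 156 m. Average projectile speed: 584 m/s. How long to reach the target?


t = d/v = 156/584 = 0.2671 s

0.2671 s


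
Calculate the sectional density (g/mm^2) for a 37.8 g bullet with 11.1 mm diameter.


SD = m/d^2 = 37.8/11.1^2 = 0.3068 g/mm^2

0.3068 g/mm^2


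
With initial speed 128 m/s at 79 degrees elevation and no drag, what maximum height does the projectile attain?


H = (v0*sin(theta))^2 / (2g) = (128*sin(79°))^2 / (2*9.81) = 804.7 m

804.7 m


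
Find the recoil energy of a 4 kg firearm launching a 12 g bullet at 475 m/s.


v_r = m_p*v_p/m_gun = 0.012*475/4 = 1.425 m/s, E_r = 0.5*m_gun*v_r^2 = 0.5*4*1.425^2 = 4.061 J

4.061 J


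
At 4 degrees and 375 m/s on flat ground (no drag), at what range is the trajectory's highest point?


R = v0^2*sin(2*theta)/g = 375^2*sin(2*4°)/9.81 = 1995.03 m
apex_dist = R/2 = 1995.03/2 = 997.5 m

997.5 m


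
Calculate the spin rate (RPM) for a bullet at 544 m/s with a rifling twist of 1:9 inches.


twist_m = 9*0.0254 = 0.2286 m
spin = v/twist = 544/0.2286 = 2379.703 rev/s
RPM = spin*60 = 2379.703*60 ≈ 142782 RPM

142782 RPM


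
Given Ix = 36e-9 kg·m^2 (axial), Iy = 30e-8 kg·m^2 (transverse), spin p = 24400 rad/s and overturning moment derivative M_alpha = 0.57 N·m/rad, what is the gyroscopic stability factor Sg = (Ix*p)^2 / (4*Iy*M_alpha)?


Sg = Ix^2 * p^2 / (4 * Iy * M_alpha) = (36e-9)^2 * 24400^2 / (4 * 30e-8 * 0.57) = 1.128

1.128


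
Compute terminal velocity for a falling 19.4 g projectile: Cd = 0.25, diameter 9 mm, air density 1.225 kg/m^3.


A = pi*(d/2)^2 = pi*(9/2000)^2 = 6.36173e-05 m^2
vt = sqrt(2mg/(Cd*rho*A)) = sqrt(2*0.0194*9.81/(0.25 * 1.225 * 6.36173e-05)) = 139.8 m/s

139.8 m/s


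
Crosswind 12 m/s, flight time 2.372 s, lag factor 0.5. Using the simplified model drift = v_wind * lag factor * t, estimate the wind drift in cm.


drift = v_wind * lag * t = 12 * 0.5 * 2.372 = 14.232 m ≈ 1423 cm

1423 cm


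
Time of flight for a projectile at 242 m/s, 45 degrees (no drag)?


T = 2*v0*sin(theta)/g = 2*242*sin(45°)/9.81 = 34.89 s

34.89 s


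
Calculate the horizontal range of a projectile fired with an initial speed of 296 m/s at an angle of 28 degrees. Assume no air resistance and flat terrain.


R = v0^2 * sin(2*theta) / g = 296^2 * sin(2*28°) / 9.81 = 7404 m

7404 m


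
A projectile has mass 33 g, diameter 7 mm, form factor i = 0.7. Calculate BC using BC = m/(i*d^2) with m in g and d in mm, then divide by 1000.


BC = m/(i*d^2*1000) = 33/(0.7 * 7^2 * 1000) = 0.0009621

0.0009621


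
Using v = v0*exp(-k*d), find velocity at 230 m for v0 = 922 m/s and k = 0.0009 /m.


v = v0*exp(-k*d) = 922*exp(-0.0009*230) = 749.6 m/s

749.6 m/s


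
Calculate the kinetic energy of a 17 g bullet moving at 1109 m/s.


E = 0.5*m*v^2 = 0.5*0.017*1109^2 = 10454 J

10454 J


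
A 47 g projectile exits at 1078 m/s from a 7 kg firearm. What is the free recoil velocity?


v_recoil = m_p * v_p / m_gun = 0.047 * 1078 / 7 = 7.238 m/s

7.238 m/s


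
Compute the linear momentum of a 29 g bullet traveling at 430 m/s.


p = m*v = 0.029*430 = 12.47 kg·m/s

12.47 kg·m/s


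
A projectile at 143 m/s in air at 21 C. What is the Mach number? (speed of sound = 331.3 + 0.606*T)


a = 331.3 + 0.606*(21) = 344.026 m/s
M = v/a = 143/344.026 = 0.4157

0.4157


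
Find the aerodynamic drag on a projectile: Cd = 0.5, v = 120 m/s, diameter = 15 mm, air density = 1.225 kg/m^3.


A = pi*(d/2)^2 = pi*(15/2000)^2 = 1.76715e-04 m^2
Fd = 0.5*Cd*rho*A*v^2 = 0.5*0.5*1.225*1.76715e-04*120^2 = 0.7793 N

0.7793 N


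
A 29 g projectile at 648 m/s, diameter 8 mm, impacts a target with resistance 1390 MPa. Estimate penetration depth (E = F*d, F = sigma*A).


A = pi*(d/2)^2 = pi*(8/2)^2 = 50.2655 mm^2
E = 0.5*m*v^2 = 0.5*0.029*648^2 = 6088.61 J
depth = E/(sigma*A) = 6088.61 J / (1390 MPa * 50.2655 mm^2) = 6088.61/(1390 * 50.2655) m = 0.0871432 m ≈ 87.14 mm

87.14 mm


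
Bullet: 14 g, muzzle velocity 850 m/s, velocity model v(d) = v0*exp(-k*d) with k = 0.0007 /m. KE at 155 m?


v = v0*exp(-k*d) = 850*exp(-0.0007*155) = 762.602 m/s
E = 0.5*m*v^2 = 0.5*0.014*762.602^2 = 4071 J

4071 J


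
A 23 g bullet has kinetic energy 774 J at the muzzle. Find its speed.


v = sqrt(2*E/m) = sqrt(2*774/0.023) = 259.4 m/s

259.4 m/s


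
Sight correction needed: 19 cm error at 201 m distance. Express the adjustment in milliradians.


1 mrad subtends 1 cm per 10 m of range, so adj = error_cm / (dist_m / 10) = 19 / (201/10) = 0.9453 mrad

0.9453 mrad


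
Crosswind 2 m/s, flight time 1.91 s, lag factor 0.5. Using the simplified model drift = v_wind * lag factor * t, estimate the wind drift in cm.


drift = v_wind * lag * t = 2 * 0.5 * 1.91 = 1.91 m ≈ 191 cm

191 cm


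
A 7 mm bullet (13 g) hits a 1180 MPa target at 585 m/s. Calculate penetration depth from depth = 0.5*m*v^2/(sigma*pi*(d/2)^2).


A = pi*(d/2)^2 = pi*(7/2)^2 = 38.4845 mm^2
E = 0.5*m*v^2 = 0.5*0.013*585^2 = 2224.46 J
depth = E/(sigma*A) = 2224.46 J / (1180 MPa * 38.4845 mm^2) = 2224.46/(1180 * 38.4845) m = 0.0489843 m ≈ 48.98 mm

48.98 mm


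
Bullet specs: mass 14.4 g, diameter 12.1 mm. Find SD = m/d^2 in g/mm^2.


SD = m/d^2 = 14.4/12.1^2 = 0.09835 g/mm^2

0.09835 g/mm^2


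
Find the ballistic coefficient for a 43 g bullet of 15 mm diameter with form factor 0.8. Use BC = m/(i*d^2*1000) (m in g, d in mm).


BC = m/(i*d^2*1000) = 43/(0.8 * 15^2 * 1000) = 0.0002389

0.0002389


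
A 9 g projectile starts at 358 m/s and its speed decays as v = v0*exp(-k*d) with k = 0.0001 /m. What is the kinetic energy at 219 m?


v = v0*exp(-k*d) = 358*exp(-0.0001*219) = 350.245 m/s
E = 0.5*m*v^2 = 0.5*0.009*350.245^2 = 552 J

552 J


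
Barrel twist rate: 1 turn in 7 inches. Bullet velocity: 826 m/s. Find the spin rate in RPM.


twist_m = 7*0.0254 = 0.1778 m
spin = v/twist = 826/0.1778 = 4645.669 rev/s
RPM = spin*60 = 4645.669*60 ≈ 278740 RPM

278740 RPM


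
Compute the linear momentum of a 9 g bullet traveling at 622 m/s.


p = m*v = 0.009*622 = 5.598 kg·m/s

5.598 kg·m/s


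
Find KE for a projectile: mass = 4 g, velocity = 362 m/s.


E = 0.5*m*v^2 = 0.5*0.004*362^2 = 262.1 J

262.1 J


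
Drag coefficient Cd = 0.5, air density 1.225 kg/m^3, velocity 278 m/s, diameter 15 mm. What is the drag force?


A = pi*(d/2)^2 = pi*(15/2000)^2 = 1.76715e-04 m^2
Fd = 0.5*Cd*rho*A*v^2 = 0.5*0.5*1.225*1.76715e-04*278^2 = 4.183 N

4.183 N


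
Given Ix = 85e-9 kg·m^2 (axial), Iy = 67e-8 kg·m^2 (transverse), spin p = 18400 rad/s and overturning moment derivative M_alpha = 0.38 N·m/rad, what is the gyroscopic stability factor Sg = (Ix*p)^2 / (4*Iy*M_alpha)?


Sg = Ix^2 * p^2 / (4 * Iy * M_alpha) = (85e-9)^2 * 18400^2 / (4 * 67e-8 * 0.38) = 2.402

2.402


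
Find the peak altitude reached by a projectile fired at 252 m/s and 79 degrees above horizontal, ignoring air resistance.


H = (v0*sin(theta))^2 / (2g) = (252*sin(79°))^2 / (2*9.81) = 3119 m

3119 m


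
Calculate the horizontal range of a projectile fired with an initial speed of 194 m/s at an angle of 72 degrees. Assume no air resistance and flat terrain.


R = v0^2 * sin(2*theta) / g = 194^2 * sin(2*72°) / 9.81 = 2255 m

2255 m


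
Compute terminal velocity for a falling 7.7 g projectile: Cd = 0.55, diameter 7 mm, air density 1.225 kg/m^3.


A = pi*(d/2)^2 = pi*(7/2000)^2 = 3.84845e-05 m^2
vt = sqrt(2mg/(Cd*rho*A)) = sqrt(2*0.0077*9.81/(0.55 * 1.225 * 3.84845e-05)) = 76.33 m/s

76.33 m/s


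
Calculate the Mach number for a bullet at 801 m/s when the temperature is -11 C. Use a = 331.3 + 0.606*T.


a = 331.3 + 0.606*(-11) = 324.634 m/s
M = v/a = 801/324.634 = 2.467

2.467


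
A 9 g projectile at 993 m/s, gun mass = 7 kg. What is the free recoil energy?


v_r = m_p*v_p/m_gun = 0.009*993/7 = 1.27671 m/s, E_r = 0.5*m_gun*v_r^2 = 0.5*7*1.27671^2 = 5.705 J

5.705 J


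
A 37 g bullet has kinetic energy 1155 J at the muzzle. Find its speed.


v = sqrt(2*E/m) = sqrt(2*1155/0.037) = 249.9 m/s

249.9 m/s


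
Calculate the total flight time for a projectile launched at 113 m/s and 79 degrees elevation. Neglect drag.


T = 2*v0*sin(theta)/g = 2*113*sin(79°)/9.81 = 22.61 s

22.61 s


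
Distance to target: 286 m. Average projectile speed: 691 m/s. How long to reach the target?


t = d/v = 286/691 = 0.4139 s

0.4139 s


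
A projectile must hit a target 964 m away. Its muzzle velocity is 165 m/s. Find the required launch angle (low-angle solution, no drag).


sin(2*theta) = R*g/v0^2 = 964*9.81/165^2 = 0.347359, theta = arcsin(0.347359)/2 = 10.16°

10.16 degrees


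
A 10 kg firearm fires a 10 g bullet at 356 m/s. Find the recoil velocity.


v_recoil = m_p * v_p / m_gun = 0.01 * 356 / 10 = 0.356 m/s

0.356 m/s


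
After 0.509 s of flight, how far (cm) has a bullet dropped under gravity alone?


drop = 0.5*g*t^2 = 0.5*9.81*0.509^2 = 1.27079 m ≈ 127.1 cm

127.1 cm


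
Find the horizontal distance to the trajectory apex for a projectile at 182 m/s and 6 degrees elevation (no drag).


R = v0^2*sin(2*theta)/g = 182^2*sin(2*6°)/9.81 = 702.025 m
apex_dist = R/2 = 702.025/2 = 351 m

351 m


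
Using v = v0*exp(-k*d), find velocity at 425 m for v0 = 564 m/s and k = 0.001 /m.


v = v0*exp(-k*d) = 564*exp(-0.001*425) = 368.7 m/s

368.7 m/s


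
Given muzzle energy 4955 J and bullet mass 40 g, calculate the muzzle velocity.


v = sqrt(2*E/m) = sqrt(2*4955/0.04) = 497.7 m/s

497.7 m/s


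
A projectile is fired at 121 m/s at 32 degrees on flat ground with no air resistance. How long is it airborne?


T = 2*v0*sin(theta)/g = 2*121*sin(32°)/9.81 = 13.07 s

13.07 s


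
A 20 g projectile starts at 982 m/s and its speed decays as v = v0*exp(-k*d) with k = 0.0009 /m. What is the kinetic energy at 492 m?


v = v0*exp(-k*d) = 982*exp(-0.0009*492) = 630.675 m/s
E = 0.5*m*v^2 = 0.5*0.02*630.675^2 = 3978 J

3978 J


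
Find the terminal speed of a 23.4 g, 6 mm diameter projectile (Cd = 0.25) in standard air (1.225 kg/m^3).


A = pi*(d/2)^2 = pi*(6/2000)^2 = 2.82743e-05 m^2
vt = sqrt(2mg/(Cd*rho*A)) = sqrt(2*0.0234*9.81/(0.25 * 1.225 * 2.82743e-05)) = 230.3 m/s

230.3 m/s


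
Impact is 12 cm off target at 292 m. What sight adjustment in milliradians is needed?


1 mrad subtends 1 cm per 10 m of range, so adj = error_cm / (dist_m / 10) = 12 / (292/10) = 0.411 mrad

0.411 mrad


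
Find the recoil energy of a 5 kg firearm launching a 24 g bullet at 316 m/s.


v_r = m_p*v_p/m_gun = 0.024*316/5 = 1.5168 m/s, E_r = 0.5*m_gun*v_r^2 = 0.5*5*1.5168^2 = 5.752 J

5.752 J


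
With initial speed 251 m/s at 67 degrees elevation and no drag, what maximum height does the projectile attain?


H = (v0*sin(theta))^2 / (2g) = (251*sin(67°))^2 / (2*9.81) = 2721 m

2721 m


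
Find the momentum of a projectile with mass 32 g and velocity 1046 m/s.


p = m*v = 0.032*1046 = 33.47 kg·m/s

33.47 kg·m/s


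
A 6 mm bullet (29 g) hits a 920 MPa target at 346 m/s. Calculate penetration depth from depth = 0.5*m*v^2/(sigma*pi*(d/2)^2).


A = pi*(d/2)^2 = pi*(6/2)^2 = 28.2743 mm^2
E = 0.5*m*v^2 = 0.5*0.029*346^2 = 1735.88 J
depth = E/(sigma*A) = 1735.88 J / (920 MPa * 28.2743 mm^2) = 1735.88/(920 * 28.2743) m = 0.0667329 m ≈ 66.73 mm

66.73 mm


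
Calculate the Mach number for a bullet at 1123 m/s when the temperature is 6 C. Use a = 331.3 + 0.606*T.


a = 331.3 + 0.606*(6) = 334.936 m/s
M = v/a = 1123/334.936 = 3.353

3.353
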